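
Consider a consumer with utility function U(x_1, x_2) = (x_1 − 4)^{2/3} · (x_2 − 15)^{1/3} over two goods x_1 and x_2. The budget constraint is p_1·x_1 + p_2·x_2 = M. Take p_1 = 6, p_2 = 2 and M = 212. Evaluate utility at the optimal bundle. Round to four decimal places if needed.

V = 20.0961

MRS = 2·(x_2−15)/(x_1−4). Tangency with p_1/p_2 gives x_2−15 = (1/2)·(p_1/p_2)·(x_1−4).
Substituting into the budget: x_1* = 4 + 2/3·(M − 4·p_1 − 15·p_2)/p_1, and x_2* = 15 + 1/3·(…)/p_2.
Discretionary income = 212 − 4·6 − 15·2 = 158; x_1* = 4 + 2/3·158/6 = 21.5556; x_2* = 15 + 1/3·158/2 = 41.3333.
Utility at the optimum: U(21.5556, 41.3333) = 20.0961.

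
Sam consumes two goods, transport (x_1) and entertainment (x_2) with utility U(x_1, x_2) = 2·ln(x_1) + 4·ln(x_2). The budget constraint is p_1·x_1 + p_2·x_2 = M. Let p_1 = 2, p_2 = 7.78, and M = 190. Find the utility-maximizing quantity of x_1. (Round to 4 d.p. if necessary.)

MU_x_1/MU_x_2 = (2·x_2)/(4·x_1); tangency sets this equal to p_1/p_2.
Rearranging, p_2·x_2 = 2·p_1·x_1. Substituting into the budget gives p_1·x_1·(1 + 2) = M.
Demand: x_1*(p_1,p_2,M) = 1/3·M/p_1 and x_2* = 2/3·M/p_2.
At p_1=2, p_2=7.78, M=190: x_1* = 1/3·190/2 = 31.6667.

x_1* = 31.6667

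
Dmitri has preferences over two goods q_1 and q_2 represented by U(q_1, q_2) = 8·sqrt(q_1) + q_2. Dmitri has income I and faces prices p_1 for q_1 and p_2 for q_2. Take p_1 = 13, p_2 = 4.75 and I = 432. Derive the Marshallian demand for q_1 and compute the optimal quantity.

MU_q_1 = 4/√q_1, MU_q_2 = 1. Tangency: 4/√q_1 = p_1/p_2.
Solve: √q_1 = 4·p_2/p_1, so q_1*(p_1,p_2) = (4·p_2/p_1)², and q_2* = (I − p_1·q_1*)/p_2.
Plugging in: q_1* = (4·4.75/13)² = 2.1361.

q_1* = 2.1361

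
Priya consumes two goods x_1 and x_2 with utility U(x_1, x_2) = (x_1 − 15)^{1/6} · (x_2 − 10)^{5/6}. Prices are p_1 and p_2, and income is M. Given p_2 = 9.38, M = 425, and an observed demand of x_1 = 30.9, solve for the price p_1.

p_1 = 3

This is Cobb-Douglas in (x_1−15, x_2−10): tangency gives 1/6·p_2·(x_2−10) = 5/6·p_1·(x_1−15).
After buying the subsistence bundle (15, 10), a share 1/6 of the remaining income goes to x_1: x_1* = 15 + 1/6·(M − 15p_1 − 10p_2)/p_1.
Set x_1* = 30.9 in the demand function and solve for p_1: p_1 = 3.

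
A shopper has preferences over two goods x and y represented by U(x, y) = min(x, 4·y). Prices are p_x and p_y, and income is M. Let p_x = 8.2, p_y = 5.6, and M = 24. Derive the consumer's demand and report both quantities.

x* = 2.5, y* = 0.625

Leontief preferences: the optimum is at the kink where x/4 = y/1, i.e. y = (1/4)·x.
Budget: p_x·x + p_y·(1/4)·x = M, so (4·p_x + p_y)·x = 4·M.
Demand: x*(p_x,p_y,M) = 4·M/(4·p_x + p_y), y* = M/(4·p_x + p_y).
Here 4·8.2 + 5.6 = 38.4, giving x* = 2.5 and y* = 0.625.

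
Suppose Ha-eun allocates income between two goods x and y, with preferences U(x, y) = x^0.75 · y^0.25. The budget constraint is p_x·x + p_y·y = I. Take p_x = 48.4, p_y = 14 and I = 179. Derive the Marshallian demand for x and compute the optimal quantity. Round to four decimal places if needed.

At p_x=48.4, p_y=14, I=179: x* = 0.75·179/48.4 = 2.7738.

x* = 2.7738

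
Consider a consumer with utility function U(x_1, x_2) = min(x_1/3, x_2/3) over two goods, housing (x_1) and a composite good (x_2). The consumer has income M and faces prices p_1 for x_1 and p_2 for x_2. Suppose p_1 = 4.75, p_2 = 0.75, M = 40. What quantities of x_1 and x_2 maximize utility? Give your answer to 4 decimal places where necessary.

x_1* = 7.2727, x_2* = 7.2727

Demand: x_1*(p_1,p_2,M) = 3·M/(3·p_1 + 3·p_2), x_2* = 3·M/(3·p_1 + 3·p_2).
Here 3·4.75 + 3·0.75 = 16.5, giving x_1* = 7.2727 and x_2* = 7.2727.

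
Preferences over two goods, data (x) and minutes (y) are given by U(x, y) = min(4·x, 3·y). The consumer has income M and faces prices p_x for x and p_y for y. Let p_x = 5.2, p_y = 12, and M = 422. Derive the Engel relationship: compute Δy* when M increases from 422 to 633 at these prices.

Δy* = 13.2704

With perfect complements, no substitution: consume in ratio x:y = 3:4.
Budget: p_x·x + p_y·(4/3)·x = M, so (3·p_x + 4·p_y)·x = 3·M.
Demand: x*(p_x,p_y,M) = 3·M/(3·p_x + 4·p_y), y* = 4·M/(3·p_x + 4·p_y).
Here 3·5.2 + 4·12 = 63.6, giving y* = 26.5409.
At M' = 633: y* = 39.8113. Change: 39.8113 − 26.5409 = 13.2704.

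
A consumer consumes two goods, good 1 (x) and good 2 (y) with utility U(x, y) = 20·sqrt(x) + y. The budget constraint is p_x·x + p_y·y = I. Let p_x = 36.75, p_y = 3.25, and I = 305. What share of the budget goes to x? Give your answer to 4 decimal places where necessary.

Utility is quasi-linear in y; the FOC for x is 10/√x = p_x/p_y.
Thus x* = (10·p_y/p_x)² — independent of I — with the rest of income spent on y.
Plugging in: x* = (10·3.25/36.75)² = 0.7821, y* = 85.0026.
Expenditure on x: 36.75·0.7821 = 28.7415; share = 0.0942.

share on x = 0.0942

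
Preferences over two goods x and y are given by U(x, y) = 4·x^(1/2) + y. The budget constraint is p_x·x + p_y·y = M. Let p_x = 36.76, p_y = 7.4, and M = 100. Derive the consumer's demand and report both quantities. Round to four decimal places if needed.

Plugging in: x* = (2·7.4/36.76)² = 0.1621, y* = 12.7083.

x* = 0.1621, y* = 12.7083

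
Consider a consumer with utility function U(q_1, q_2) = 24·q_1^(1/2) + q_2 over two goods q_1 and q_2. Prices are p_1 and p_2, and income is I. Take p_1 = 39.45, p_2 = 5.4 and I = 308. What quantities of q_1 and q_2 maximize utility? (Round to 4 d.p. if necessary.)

q_1* = 2.6981, q_2* = 37.326

Thus q_1* = (12·p_2/p_1)² — independent of I — with the rest of income spent on q_2.
Plugging in: q_1* = (12·5.4/39.45)² = 2.6981, q_2* = 37.326.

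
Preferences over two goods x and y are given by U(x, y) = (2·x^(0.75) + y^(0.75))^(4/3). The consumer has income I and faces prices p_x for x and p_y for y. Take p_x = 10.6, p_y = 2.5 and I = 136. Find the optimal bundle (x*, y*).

MRS = MU_x/MU_y = 2·(y/x)^(0.25). Set equal to p_x/p_y.
Solve for the ratio: y/x = [(1/2)·p_x/p_y]^(4).
With the ratio pinned down, the budget gives x* = I/(p_x + p_y·(y/x)) and y* = (y/x)·x*.
Numerically y/x = 20.199631, so x* = 136/(10.6 + 2.5·20.199631) = 2.2259 and y* = 20.199631·2.2259 = 44.9622.

x* = 2.2259, y* = 44.9622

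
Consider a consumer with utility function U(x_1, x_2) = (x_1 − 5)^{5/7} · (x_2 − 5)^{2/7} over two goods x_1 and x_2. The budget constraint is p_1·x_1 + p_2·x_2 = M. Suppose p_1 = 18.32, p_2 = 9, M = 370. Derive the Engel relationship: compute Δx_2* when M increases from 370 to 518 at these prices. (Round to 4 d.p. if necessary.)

Let x_1' = x_1−5, x_2' = x_2−5. MRS = (5/2)·x_2'/x_1' = p_1/p_2.
After buying the subsistence bundle (5, 5), a share 5/7 of the remaining income goes to x_1: x_1* = 5 + 5/7·(M − 5p_1 − 5p_2)/p_1.
Discretionary income = 370 − 5·18.32 − 5·9 = 233.4; x_2* = 5 + 2/7·233.4/9 = 12.4095.
At M' = 518: x_2* = 17.1079. Change: 17.1079 − 12.4095 = 4.6984.

Δx_2* = 4.6984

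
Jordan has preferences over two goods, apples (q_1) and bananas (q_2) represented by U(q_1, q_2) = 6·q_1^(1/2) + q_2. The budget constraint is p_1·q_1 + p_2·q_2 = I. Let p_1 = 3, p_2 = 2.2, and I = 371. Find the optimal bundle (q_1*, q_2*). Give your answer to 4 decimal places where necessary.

q_1* = 4.84, q_2* = 162.0364

Set MRS = p_1/p_2: 3·q_1^(−1/2) = p_1/p_2.
Solve: √q_1 = 3·p_2/p_1, so q_1*(p_1,p_2) = (3·p_2/p_1)², and q_2* = (I − p_1·q_1*)/p_2.
Plugging in: q_1* = (3·2.2/3)² = 4.84, q_2* = 162.0364.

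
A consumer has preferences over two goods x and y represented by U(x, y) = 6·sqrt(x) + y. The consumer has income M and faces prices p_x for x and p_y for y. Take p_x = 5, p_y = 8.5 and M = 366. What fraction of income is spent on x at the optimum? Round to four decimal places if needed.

share on x = 0.3553

MU_x = 3/√x, MU_y = 1. Tangency: 3/√x = p_x/p_y.
Solve: √x = 3·p_y/p_x, so x*(p_x,p_y) = (3·p_y/p_x)², and y* = (M − p_x·x*)/p_y.
Plugging in: x* = (3·8.5/5)² = 26.01, y* = 27.7588.
Expenditure on x: 5·26.01 = 130.05; share = 0.3553.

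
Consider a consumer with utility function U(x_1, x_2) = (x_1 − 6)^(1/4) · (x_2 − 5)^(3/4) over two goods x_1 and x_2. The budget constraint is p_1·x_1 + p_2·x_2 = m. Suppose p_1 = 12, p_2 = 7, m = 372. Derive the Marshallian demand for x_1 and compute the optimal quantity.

x_1* = 11.5208

Discretionary income = 372 − 6·12 − 5·7 = 265; x_1* = 6 + 0.25·265/12 = 11.5208.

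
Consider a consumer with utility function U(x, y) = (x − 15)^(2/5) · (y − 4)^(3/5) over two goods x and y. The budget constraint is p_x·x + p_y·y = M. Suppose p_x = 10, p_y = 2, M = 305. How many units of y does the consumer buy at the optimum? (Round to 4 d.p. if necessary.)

After buying the subsistence bundle (15, 4), a share 0.4 of the remaining income goes to x: x* = 15 + 0.4·(M − 15p_x − 4p_y)/p_x.
Discretionary income = 305 − 15·10 − 4·2 = 147; y* = 4 + 0.6·147/2 = 48.1.

y* = 48.1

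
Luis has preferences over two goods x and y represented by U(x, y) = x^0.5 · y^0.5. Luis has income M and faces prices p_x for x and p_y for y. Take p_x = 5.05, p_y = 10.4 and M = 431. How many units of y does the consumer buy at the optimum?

Tangency: MRS = y/x = p_x/p_y.
So 0.5·p_y·y = 0.5·p_x·x; combined with the budget, a share 0.5 of income goes to x.
Demand: x*(p_x,p_y,M) = 0.5·M/p_x and y* = 0.5·M/p_y.
At p_x=5.05, p_y=10.4, M=431: y* = 0.5·431/10.4 = 20.7212.

y* = 20.7212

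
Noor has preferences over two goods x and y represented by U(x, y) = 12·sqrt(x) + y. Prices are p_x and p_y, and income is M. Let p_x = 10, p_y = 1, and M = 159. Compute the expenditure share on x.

MU_x = 6/√x, MU_y = 1. Tangency: 6/√x = p_x/p_y.
Solve: √x = 6·p_y/p_x, so x*(p_x,p_y) = (6·p_y/p_x)², and y* = (M − p_x·x*)/p_y.
Plugging in: x* = (6·1/10)² = 0.36, y* = 155.4.
Expenditure on x: 10·0.36 = 3.6; share = 0.0226.

share on x = 0.0226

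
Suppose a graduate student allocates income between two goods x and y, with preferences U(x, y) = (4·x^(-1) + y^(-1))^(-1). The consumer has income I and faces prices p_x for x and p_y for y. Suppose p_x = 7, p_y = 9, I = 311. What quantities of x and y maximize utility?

Numerically y/x = 0.440959, so x* = 311/(7 + 9·0.440959) = 28.3536 and y* = 0.440959·28.3536 = 12.5028.

x* = 28.3536, y* = 12.5028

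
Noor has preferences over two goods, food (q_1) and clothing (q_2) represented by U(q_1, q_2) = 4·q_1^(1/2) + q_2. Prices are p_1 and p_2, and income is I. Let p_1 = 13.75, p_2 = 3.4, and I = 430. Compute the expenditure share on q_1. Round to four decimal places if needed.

share on q_1 = 0.0078

Utility is quasi-linear in q_2; the FOC for q_1 is 2/√q_1 = p_1/p_2.
Thus q_1* = (2·p_2/p_1)² — independent of I — with the rest of income spent on q_2.
Plugging in: q_1* = (2·3.4/13.75)² = 0.2446, q_2* = 125.4815.
Expenditure on q_1: 13.75·0.2446 = 3.3629; share = 0.0078.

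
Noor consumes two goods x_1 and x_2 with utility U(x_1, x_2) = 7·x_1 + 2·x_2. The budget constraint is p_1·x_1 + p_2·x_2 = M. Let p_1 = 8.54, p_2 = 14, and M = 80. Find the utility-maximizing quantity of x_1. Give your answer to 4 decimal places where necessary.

x_1* = 9.3677

Perfect substitutes: compare marginal utility per dollar. 7/p_1 vs 2/p_2 → 0.8197 vs 0.1429.
x_1 gives more utility per dollar, so spend all income on x_1: x_1* = M/p_1, x_2* = 0.
Numerically: x_1* = 9.3677, x_2* = 0.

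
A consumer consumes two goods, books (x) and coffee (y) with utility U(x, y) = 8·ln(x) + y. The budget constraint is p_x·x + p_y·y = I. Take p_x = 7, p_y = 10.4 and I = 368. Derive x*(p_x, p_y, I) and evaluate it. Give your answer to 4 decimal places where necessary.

x* = 11.8857

So x*(p_x,p_y) = 8·p_y/p_x, independent of income; and y* = (I − 8·p_y)/p_y.
At the given prices: x* = 8·10.4/7 = 11.8857.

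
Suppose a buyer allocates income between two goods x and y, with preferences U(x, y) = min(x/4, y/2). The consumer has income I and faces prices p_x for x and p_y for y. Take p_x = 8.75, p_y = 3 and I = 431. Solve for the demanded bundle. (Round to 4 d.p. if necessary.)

x* = 42.0488, y* = 21.0244

Leontief preferences: the optimum is at the kink where x/4 = y/2, i.e. y = (1/2)·x.
Budget: p_x·x + p_y·(1/2)·x = I, so (4·p_x + 2·p_y)·x = 4·I.
Demand: x*(p_x,p_y,I) = 4·I/(4·p_x + 2·p_y), y* = 2·I/(4·p_x + 2·p_y).
Here 4·8.75 + 2·3 = 41, giving x* = 42.0488 and y* = 21.0244.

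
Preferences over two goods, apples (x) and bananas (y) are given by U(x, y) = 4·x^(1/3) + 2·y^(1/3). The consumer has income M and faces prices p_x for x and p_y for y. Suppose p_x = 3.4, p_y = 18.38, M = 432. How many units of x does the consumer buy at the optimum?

MU_x ∝ 4·x^(-2/3), MU_y ∝ 2·y^(-2/3), so MRS = 2·(y/x)^(2/3) = p_x/p_y.
Solve for the ratio: y/x = [(1/2)·p_x/p_y]^(1.5).
With the ratio pinned down, the budget gives x* = M/(p_x + p_y·(y/x)) and y* = (y/x)·x*.
Numerically y/x = 0.028129, so x* = 432/(3.4 + 18.38·0.028129) = 110.2881.

x* = 110.2881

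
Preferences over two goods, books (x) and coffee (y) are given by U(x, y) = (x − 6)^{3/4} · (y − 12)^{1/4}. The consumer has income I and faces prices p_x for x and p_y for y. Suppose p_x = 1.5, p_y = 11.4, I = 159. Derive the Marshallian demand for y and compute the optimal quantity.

y* = 12.2895

MRS = 3·(y−12)/(x−6). Tangency with p_x/p_y gives y−12 = (1/3)·(p_x/p_y)·(x−6).
Substituting into the budget: x* = 6 + 0.75·(I − 6·p_x − 12·p_y)/p_x, and y* = 12 + 0.25·(…)/p_y.
Discretionary income = 159 − 6·1.5 − 12·11.4 = 13.2; y* = 12 + 0.25·13.2/11.4 = 12.2895.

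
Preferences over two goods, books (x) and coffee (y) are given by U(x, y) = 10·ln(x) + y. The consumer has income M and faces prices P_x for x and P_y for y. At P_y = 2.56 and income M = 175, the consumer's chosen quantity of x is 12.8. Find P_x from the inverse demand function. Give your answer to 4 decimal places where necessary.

P_x = 2

MU_x = 10/x, MU_y = 1. Tangency: 10/x = P_x/P_y.
So x*(P_x,P_y) = 10·P_y/P_x, independent of income; and y* = (M − 10·P_y)/P_y.
Set x* = 12.8 in the demand function and solve for P_x: P_x = 2.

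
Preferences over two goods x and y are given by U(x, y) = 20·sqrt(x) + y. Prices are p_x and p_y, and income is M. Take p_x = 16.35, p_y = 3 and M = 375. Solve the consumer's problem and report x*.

Set MRS = p_x/p_y: 10·x^(−1/2) = p_x/p_y.
Thus x* = (10·p_y/p_x)² — independent of M — with the rest of income spent on y.
Plugging in: x* = (10·3/16.35)² = 3.3667.

x* = 3.3667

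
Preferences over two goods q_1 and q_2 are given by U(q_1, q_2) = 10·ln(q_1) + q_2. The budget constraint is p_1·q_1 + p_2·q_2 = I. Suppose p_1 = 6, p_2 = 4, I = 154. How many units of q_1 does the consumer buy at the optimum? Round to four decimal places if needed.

q_1* = 6.6667

MU_q_1 = 10/q_1, MU_q_2 = 1. Tangency: 10/q_1 = p_1/p_2.
So q_1*(p_1,p_2) = 10·p_2/p_1, independent of income; and q_2* = (I − 10·p_2)/p_2.
At the given prices: q_1* = 10·4/6 = 6.6667.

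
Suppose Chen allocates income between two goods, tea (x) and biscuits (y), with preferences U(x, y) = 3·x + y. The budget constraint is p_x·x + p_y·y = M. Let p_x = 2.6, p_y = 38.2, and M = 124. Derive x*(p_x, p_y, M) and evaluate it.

Linear utility — the consumer picks whichever good has higher MU/price: 3/2.6 = 1.1538 vs 1/38.2 = 0.0262.
x gives more utility per dollar, so spend all income on x: x* = M/p_x, y* = 0.
Numerically: x* = 47.6923, y* = 0.

x* = 47.6923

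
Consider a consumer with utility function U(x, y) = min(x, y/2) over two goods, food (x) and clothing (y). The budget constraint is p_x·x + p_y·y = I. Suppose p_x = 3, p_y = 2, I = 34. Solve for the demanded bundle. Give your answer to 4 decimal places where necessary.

With perfect complements, no substitution: consume in ratio x:y = 1:2.
Budget: p_x·x + p_y·2·x = I, so (p_x + 2·p_y)·x = I.
Demand: x*(p_x,p_y,I) = I/(p_x + 2·p_y), y* = 2·I/(p_x + 2·p_y).
Here 3 + 2·2 = 7, giving x* = 4.8571 and y* = 9.7143.

x* = 4.8571, y* = 9.7143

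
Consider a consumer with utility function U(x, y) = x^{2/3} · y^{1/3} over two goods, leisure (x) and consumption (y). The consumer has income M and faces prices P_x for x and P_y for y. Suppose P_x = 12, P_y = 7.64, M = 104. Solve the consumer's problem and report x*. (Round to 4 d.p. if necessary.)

x* = 5.7778

MU_x/MU_y = (2/3·y)/(1/3·x); tangency sets this equal to P_x/P_y.
Rearranging, P_y·y = (1/2)·P_x·x. Substituting into the budget gives P_x·x·(1 + (1/2)) = M.
Demand: x*(P_x,P_y,M) = 2/3·M/P_x and y* = 1/3·M/P_y.
At P_x=12, P_y=7.64, M=104: x* = 2/3·104/12 = 5.7778.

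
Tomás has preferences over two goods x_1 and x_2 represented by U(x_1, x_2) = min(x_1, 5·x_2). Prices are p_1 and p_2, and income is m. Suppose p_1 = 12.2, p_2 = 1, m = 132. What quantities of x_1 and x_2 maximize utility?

With perfect complements, no substitution: consume in ratio x_1:x_2 = 5:1.
Budget: p_1·x_1 + p_2·(1/5)·x_1 = m, so (5·p_1 + p_2)·x_1 = 5·m.
Demand: x_1*(p_1,p_2,m) = 5·m/(5·p_1 + p_2), x_2* = m/(5·p_1 + p_2).
Here 5·12.2 + 1 = 62, giving x_1* = 10.6452 and x_2* = 2.129.

x_1* = 10.6452, x_2* = 2.129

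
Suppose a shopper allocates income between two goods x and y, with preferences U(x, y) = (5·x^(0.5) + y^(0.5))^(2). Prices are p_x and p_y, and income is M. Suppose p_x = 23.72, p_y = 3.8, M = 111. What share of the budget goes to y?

share on y = 0.1998

MRS = MU_x/MU_y = 5·(y/x)^(0.5). Set equal to p_x/p_y.
Hence y/x = ((1/5)·p_x/p_y)^(1/(0.5)), i.e. raised to the 2 power.
With the ratio pinned down, the budget gives x* = M/(p_x + p_y·(y/x)) and y* = (y/x)·x*.
Numerically y/x = 1.558555, so x* = 111/(23.72 + 3.8·1.558555) = 3.7446 and y* = 1.558555·3.7446 = 5.8362.
Expenditure on y: 3.8·5.8362 = 22.1776; share = 0.1998.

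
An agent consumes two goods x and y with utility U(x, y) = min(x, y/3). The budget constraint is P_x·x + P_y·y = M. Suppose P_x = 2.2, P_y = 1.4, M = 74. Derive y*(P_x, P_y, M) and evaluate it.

With perfect complements, no substitution: consume in ratio x:y = 1:3.
Budget: P_x·x + P_y·3·x = M, so (P_x + 3·P_y)·x = M.
Demand: x*(P_x,P_y,M) = M/(P_x + 3·P_y), y* = 3·M/(P_x + 3·P_y).
Here 2.2 + 3·1.4 = 6.4, giving y* = 34.6875.

y* = 34.6875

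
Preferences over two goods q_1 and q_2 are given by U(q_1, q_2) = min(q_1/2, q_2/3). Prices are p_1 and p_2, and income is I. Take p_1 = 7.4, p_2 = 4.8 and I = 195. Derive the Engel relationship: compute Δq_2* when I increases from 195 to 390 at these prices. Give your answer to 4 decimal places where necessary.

Δq_2* = 20.0342

Leontief preferences: the optimum is at the kink where q_1/2 = q_2/3, i.e. q_2 = (3/2)·q_1.
Budget: p_1·q_1 + p_2·(3/2)·q_1 = I, so (2·p_1 + 3·p_2)·q_1 = 2·I.
Demand: q_1*(p_1,p_2,I) = 2·I/(2·p_1 + 3·p_2), q_2* = 3·I/(2·p_1 + 3·p_2).
Here 2·7.4 + 3·4.8 = 29.2, giving q_2* = 20.0342.
At I' = 390: q_2* = 40.0685. Change: 40.0685 − 20.0342 = 20.0342.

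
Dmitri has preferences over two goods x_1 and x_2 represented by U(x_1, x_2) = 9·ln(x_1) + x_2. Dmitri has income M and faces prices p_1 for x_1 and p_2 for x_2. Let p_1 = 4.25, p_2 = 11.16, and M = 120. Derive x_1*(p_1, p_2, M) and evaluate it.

MU_x_1 = 9/x_1, MU_x_2 = 1. Tangency: 9/x_1 = p_1/p_2.
So x_1*(p_1,p_2) = 9·p_2/p_1, independent of income; and x_2* = (M − 9·p_2)/p_2.
At the given prices: x_1* = 9·11.16/4.25 = 23.6329.

x_1* = 23.6329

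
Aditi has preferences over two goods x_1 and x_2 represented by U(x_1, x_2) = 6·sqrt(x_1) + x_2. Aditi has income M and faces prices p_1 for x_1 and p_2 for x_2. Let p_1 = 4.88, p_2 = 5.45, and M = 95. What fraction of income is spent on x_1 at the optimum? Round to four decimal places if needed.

share on x_1 = 0.5766

Set MRS = p_1/p_2: 3·x_1^(−1/2) = p_1/p_2.
Thus x_1* = (3·p_2/p_1)² — independent of M — with the rest of income spent on x_2.
Plugging in: x_1* = (3·5.45/4.88)² = 11.2252, x_2* = 7.38.
Expenditure on x_1: 4.88·11.2252 = 54.7792; share = 0.5766.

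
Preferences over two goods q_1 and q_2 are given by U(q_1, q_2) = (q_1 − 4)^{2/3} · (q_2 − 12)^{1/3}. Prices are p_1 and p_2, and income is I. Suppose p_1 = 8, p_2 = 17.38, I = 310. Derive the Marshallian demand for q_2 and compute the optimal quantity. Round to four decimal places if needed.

q_2* = 13.3318

MRS = 2·(q_2−12)/(q_1−4). Tangency with p_1/p_2 gives q_2−12 = (1/2)·(p_1/p_2)·(q_1−4).
After buying the subsistence bundle (4, 12), a share 2/3 of the remaining income goes to q_1: q_1* = 4 + 2/3·(I − 4p_1 − 12p_2)/p_1.
Discretionary income = 310 − 4·8 − 12·17.38 = 69.44; q_2* = 12 + 1/3·69.44/17.38 = 13.3318.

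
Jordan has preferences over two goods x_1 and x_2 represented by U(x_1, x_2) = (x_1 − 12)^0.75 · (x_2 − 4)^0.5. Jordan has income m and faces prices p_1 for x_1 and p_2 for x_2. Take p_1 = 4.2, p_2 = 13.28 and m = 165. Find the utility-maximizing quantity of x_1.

This is Cobb-Douglas in (x_1−12, x_2−4): tangency gives 0.75·p_2·(x_2−4) = 0.5·p_1·(x_1−12).
Substituting into the budget: x_1* = 12 + 0.6·(m − 12·p_1 − 4·p_2)/p_1, and x_2* = 4 + 0.4·(…)/p_2.
Discretionary income = 165 − 12·4.2 − 4·13.28 = 61.48; x_1* = 12 + 0.6·61.48/4.2 = 20.7829.

x_1* = 20.7829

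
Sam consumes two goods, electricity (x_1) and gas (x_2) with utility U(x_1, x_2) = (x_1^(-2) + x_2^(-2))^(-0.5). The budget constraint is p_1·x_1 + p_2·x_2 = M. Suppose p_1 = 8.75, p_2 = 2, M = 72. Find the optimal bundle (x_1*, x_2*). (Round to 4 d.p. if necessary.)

x_1* = 5.9895, x_2* = 9.796

MRS = MU_x_1/MU_x_2 = (x_2/x_1)^(3). Set equal to p_1/p_2.
Hence x_2/x_1 = (p_1/p_2)^(1/(3)), i.e. raised to the 1/3 power.
With the ratio pinned down, the budget gives x_1* = M/(p_1 + p_2·(x_2/x_1)) and x_2* = (x_2/x_1)·x_1*.
Numerically x_2/x_1 = 1.635533, so x_1* = 72/(8.75 + 2·1.635533) = 5.9895 and x_2* = 1.635533·5.9895 = 9.796.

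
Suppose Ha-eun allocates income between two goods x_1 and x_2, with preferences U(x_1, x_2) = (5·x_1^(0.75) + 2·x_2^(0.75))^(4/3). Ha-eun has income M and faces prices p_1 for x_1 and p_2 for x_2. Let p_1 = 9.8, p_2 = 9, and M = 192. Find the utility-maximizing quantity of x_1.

From the CES first-order condition, (5/2)·(x_2/x_1)^(0.25) = p_1/p_2.
Hence x_2/x_1 = ((2/5)·p_1/p_2)^(1/(0.25)), i.e. raised to the 4 power.
Substitute x_2 = (x_2/x_1)·x_1 into the budget: x_1* = M/(p_1 + p_2·(x_2/x_1)).
Numerically x_2/x_1 = 0.035989, so x_1* = 192/(9.8 + 9·0.035989) = 18.965.

x_1* = 18.965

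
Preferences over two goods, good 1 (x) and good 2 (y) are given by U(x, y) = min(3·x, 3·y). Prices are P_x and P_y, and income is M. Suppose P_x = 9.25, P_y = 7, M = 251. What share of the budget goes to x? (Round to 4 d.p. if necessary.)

share on x = 0.5692

Leontief preferences: the optimum is at the kink where x/3 = y/3, i.e. y = x.
Budget: P_x·x + P_y·x = M, so (3·P_x + 3·P_y)·x = 3·M.
Demand: x*(P_x,P_y,M) = 3·M/(3·P_x + 3·P_y), y* = 3·M/(3·P_x + 3·P_y).
Here 3·9.25 + 3·7 = 48.75, giving x* = 15.4462 and y* = 15.4462.
Expenditure on x: 9.25·15.4462 = 142.8769; share = 0.5692.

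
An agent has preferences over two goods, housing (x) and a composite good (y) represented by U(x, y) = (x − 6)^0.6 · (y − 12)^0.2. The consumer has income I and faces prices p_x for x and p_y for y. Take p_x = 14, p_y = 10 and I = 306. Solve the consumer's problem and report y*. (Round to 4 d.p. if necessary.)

y* = 14.55

MRS = 3·(y−12)/(x−6). Tangency with p_x/p_y gives y−12 = (1/3)·(p_x/p_y)·(x−6).
Substituting into the budget: x* = 6 + 0.75·(I − 6·p_x − 12·p_y)/p_x, and y* = 12 + 0.25·(…)/p_y.
Discretionary income = 306 − 6·14 − 12·10 = 102; y* = 12 + 0.25·102/10 = 14.55.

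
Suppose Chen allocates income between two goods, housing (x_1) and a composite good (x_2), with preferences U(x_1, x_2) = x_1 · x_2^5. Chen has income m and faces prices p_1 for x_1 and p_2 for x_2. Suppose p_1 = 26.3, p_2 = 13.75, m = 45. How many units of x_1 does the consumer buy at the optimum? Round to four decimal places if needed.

x_1* = 0.2852

The MRS is (1/5)·x_2/x_1. Set MRS = p_1/p_2.
So p_2·x_2 = 5·p_1·x_1; combined with the budget, a share 1/6 of income goes to x_1.
Demand: x_1*(p_1,p_2,m) = 1/6·m/p_1 and x_2* = 5/6·m/p_2.
At p_1=26.3, p_2=13.75, m=45: x_1* = 1/6·45/26.3 = 0.2852.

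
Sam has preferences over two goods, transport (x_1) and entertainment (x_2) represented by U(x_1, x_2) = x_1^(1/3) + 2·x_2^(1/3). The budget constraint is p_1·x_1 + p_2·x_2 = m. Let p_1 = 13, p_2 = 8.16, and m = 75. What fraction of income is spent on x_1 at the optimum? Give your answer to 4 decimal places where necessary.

share on x_1 = 0.2188

MU_x_1 ∝ x_1^(-2/3), MU_x_2 ∝ 2·x_2^(-2/3), so MRS = (1/2)·(x_2/x_1)^(2/3) = p_1/p_2.
Solve for the ratio: x_2/x_1 = [2·p_1/p_2]^(1.5).
Substitute x_2 = (x_2/x_1)·x_1 into the budget: x_1* = m/(p_1 + p_2·(x_2/x_1)).
Numerically x_2/x_1 = 5.687544, so x_1* = 75/(13 + 8.16·5.687544) = 1.2624 and x_2* = 5.687544·1.2624 = 7.18.
Expenditure on x_1: 13·1.2624 = 16.4113; share = 0.2188.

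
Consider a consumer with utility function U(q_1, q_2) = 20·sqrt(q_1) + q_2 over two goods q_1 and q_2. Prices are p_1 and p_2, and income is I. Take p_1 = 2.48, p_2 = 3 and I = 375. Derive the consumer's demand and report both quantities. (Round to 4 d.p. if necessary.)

Utility is quasi-linear in q_2; the FOC for q_1 is 10/√q_1 = p_1/p_2.
Thus q_1* = (10·p_2/p_1)² — independent of I — with the rest of income spent on q_2.
Plugging in: q_1* = (10·3/2.48)² = 146.3319, q_2* = 4.0323.

q_1* = 146.3319, q_2* = 4.0323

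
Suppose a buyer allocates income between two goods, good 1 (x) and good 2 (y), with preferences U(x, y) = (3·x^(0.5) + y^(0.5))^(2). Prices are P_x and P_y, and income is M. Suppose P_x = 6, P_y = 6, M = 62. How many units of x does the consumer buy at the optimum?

x* = 9.3

From the CES first-order condition, 3·(y/x)^(0.5) = P_x/P_y.
Hence y/x = ((1/3)·P_x/P_y)^(1/(0.5)), i.e. raised to the 2 power.
With the ratio pinned down, the budget gives x* = M/(P_x + P_y·(y/x)) and y* = (y/x)·x*.
Numerically y/x = 0.111111, so x* = 62/(6 + 6·0.111111) = 9.3.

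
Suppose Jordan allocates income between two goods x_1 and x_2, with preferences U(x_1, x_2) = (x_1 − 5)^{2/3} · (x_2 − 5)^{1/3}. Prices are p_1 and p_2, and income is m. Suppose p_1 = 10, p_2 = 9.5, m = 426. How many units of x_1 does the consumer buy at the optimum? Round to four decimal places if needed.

x_1* = 26.9

Discretionary income = 426 − 5·10 − 5·9.5 = 328.5; x_1* = 5 + 2/3·328.5/10 = 26.9.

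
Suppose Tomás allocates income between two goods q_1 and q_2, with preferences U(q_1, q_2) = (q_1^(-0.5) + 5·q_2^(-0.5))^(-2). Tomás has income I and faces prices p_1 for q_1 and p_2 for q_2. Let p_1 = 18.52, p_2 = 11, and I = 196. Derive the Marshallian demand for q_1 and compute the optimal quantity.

MRS = MU_q_1/MU_q_2 = (1/5)·(q_2/q_1)^(1.5). Set equal to p_1/p_2.
Hence q_2/q_1 = (5·p_1/p_2)^(1/(1.5)), i.e. raised to the 2/3 power.
With the ratio pinned down, the budget gives q_1* = I/(p_1 + p_2·(q_2/q_1)) and q_2* = (q_2/q_1)·q_1*.
Numerically q_2/q_1 = 4.138207, so q_1* = 196/(18.52 + 11·4.138207) = 3.0606.

q_1* = 3.0606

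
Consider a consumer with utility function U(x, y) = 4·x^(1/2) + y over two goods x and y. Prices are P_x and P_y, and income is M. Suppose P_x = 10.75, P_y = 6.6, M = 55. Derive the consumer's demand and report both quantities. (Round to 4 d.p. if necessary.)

x* = 1.5078, y* = 5.8775

Set MRS = P_x/P_y: 2·x^(−1/2) = P_x/P_y.
Thus x* = (2·P_y/P_x)² — independent of M — with the rest of income spent on y.
Plugging in: x* = (2·6.6/10.75)² = 1.5078, y* = 5.8775.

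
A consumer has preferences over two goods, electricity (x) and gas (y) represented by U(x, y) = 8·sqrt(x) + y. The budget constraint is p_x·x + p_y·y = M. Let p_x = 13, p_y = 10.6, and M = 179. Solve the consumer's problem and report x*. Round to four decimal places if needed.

x* = 10.6376

MU_x = 4/√x, MU_y = 1. Tangency: 4/√x = p_x/p_y.
Thus x* = (4·p_y/p_x)² — independent of M — with the rest of income spent on y.
Plugging in: x* = (4·10.6/13)² = 10.6376.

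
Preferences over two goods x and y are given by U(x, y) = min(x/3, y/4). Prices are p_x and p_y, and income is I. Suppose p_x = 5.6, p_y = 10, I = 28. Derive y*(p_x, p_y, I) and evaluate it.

y* = 1.9718

With perfect complements, no substitution: consume in ratio x:y = 3:4.
Budget: p_x·x + p_y·(4/3)·x = I, so (3·p_x + 4·p_y)·x = 3·I.
Demand: x*(p_x,p_y,I) = 3·I/(3·p_x + 4·p_y), y* = 4·I/(3·p_x + 4·p_y).
Here 3·5.6 + 4·10 = 56.8, giving y* = 1.9718.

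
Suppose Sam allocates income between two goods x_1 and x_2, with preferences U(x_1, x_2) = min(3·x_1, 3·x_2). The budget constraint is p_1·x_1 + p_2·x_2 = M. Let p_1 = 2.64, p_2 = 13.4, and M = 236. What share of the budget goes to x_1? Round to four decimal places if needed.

share on x_1 = 0.1646

Leontief preferences: the optimum is at the kink where x_1/3 = x_2/3, i.e. x_2 = x_1.
Budget: p_1·x_1 + p_2·x_1 = M, so (3·p_1 + 3·p_2)·x_1 = 3·M.
Demand: x_1*(p_1,p_2,M) = 3·M/(3·p_1 + 3·p_2), x_2* = 3·M/(3·p_1 + 3·p_2).
Here 3·2.64 + 3·13.4 = 48.12, giving x_1* = 14.7132 and x_2* = 14.7132.
Expenditure on x_1: 2.64·14.7132 = 38.8429; share = 0.1646.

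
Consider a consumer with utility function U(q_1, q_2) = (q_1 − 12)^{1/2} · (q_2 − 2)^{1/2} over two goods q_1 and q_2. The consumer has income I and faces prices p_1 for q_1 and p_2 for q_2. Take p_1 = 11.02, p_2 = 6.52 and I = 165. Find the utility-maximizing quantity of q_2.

Let q_1' = q_1−12, q_2' = q_2−2. MRS = q_2'/q_1' = p_1/p_2.
Substituting into the budget: q_1* = 12 + 0.5·(I − 12·p_1 − 2·p_2)/p_1, and q_2* = 2 + 0.5·(…)/p_2.
Discretionary income = 165 − 12·11.02 − 2·6.52 = 19.72; q_2* = 2 + 0.5·19.72/6.52 = 3.5123.

q_2* = 3.5123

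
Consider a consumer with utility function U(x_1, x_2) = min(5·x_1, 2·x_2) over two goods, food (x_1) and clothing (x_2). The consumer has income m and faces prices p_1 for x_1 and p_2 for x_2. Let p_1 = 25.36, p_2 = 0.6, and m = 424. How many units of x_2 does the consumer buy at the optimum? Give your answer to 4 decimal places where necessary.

With perfect complements, no substitution: consume in ratio x_1:x_2 = 2:5.
Budget: p_1·x_1 + p_2·(5/2)·x_1 = m, so (2·p_1 + 5·p_2)·x_1 = 2·m.
Demand: x_1*(p_1,p_2,m) = 2·m/(2·p_1 + 5·p_2), x_2* = 5·m/(2·p_1 + 5·p_2).
Here 2·25.36 + 5·0.6 = 53.72, giving x_2* = 39.4639.

x_2* = 39.4639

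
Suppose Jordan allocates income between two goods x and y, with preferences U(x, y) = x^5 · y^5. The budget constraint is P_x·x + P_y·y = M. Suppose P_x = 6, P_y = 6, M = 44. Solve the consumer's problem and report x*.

Demand: x*(P_x,P_y,M) = 0.5·M/P_x and y* = 0.5·M/P_y.
At P_x=6, P_y=6, M=44: x* = 0.5·44/6 = 3.6667.

x* = 3.6667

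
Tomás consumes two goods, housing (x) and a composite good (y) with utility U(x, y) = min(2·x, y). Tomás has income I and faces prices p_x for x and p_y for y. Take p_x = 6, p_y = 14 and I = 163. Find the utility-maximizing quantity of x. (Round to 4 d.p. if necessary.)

x* = 4.7941

With perfect complements, no substitution: consume in ratio x:y = 1:2.
Budget: p_x·x + p_y·2·x = I, so (p_x + 2·p_y)·x = I.
Demand: x*(p_x,p_y,I) = I/(p_x + 2·p_y), y* = 2·I/(p_x + 2·p_y).
Here 6 + 2·14 = 34, giving x* = 4.7941.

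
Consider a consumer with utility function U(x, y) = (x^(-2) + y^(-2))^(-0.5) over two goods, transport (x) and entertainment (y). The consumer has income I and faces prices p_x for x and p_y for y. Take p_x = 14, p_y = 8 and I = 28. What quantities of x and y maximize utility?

x* = 1.1844, y* = 1.4273

MRS = MU_x/MU_y = (y/x)^(3). Set equal to p_x/p_y.
Solve for the ratio: y/x = [p_x/p_y]^(1/3).
Substitute y = (y/x)·x into the budget: x* = I/(p_x + p_y·(y/x)).
Numerically y/x = 1.205071, so x* = 28/(14 + 8·1.205071) = 1.1844 and y* = 1.205071·1.1844 = 1.4273.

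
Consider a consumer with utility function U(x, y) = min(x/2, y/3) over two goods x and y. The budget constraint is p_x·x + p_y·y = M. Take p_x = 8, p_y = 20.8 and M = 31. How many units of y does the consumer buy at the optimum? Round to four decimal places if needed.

y* = 1.1862

Leontief preferences: the optimum is at the kink where x/2 = y/3, i.e. y = (3/2)·x.
Budget: p_x·x + p_y·(3/2)·x = M, so (2·p_x + 3·p_y)·x = 2·M.
Demand: x*(p_x,p_y,M) = 2·M/(2·p_x + 3·p_y), y* = 3·M/(2·p_x + 3·p_y).
Here 2·8 + 3·20.8 = 78.4, giving y* = 1.1862.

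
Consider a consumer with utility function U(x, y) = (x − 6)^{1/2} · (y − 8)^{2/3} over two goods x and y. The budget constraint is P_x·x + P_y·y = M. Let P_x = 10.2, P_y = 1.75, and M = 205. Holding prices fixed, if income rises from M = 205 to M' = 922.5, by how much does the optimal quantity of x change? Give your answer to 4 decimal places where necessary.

Δx* = 30.1471

This is Cobb-Douglas in (x−6, y−8): tangency gives 0.5·P_y·(y−8) = 2/3·P_x·(x−6).
Substituting into the budget: x* = 6 + 3/7·(M − 6·P_x − 8·P_y)/P_x, and y* = 8 + 4/7·(…)/P_y.
Discretionary income = 205 − 6·10.2 − 8·1.75 = 129.8; x* = 6 + 3/7·129.8/10.2 = 11.4538.
At M' = 922.5: x* = 41.6008. Change: 41.6008 − 11.4538 = 30.1471.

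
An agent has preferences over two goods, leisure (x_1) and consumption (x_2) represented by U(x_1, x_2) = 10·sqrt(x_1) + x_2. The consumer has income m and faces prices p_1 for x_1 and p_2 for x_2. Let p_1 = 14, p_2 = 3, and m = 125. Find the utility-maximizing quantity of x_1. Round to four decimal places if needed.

Utility is quasi-linear in x_2; the FOC for x_1 is 5/√x_1 = p_1/p_2.
Thus x_1* = (5·p_2/p_1)² — independent of m — with the rest of income spent on x_2.
Plugging in: x_1* = (5·3/14)² = 1.148.

x_1* = 1.148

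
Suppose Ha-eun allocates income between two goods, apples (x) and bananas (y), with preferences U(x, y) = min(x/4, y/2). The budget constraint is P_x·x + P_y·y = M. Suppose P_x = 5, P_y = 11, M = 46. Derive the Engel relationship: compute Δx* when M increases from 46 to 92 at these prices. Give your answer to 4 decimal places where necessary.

With perfect complements, no substitution: consume in ratio x:y = 4:2.
Budget: P_x·x + P_y·(1/2)·x = M, so (4·P_x + 2·P_y)·x = 4·M.
Demand: x*(P_x,P_y,M) = 4·M/(4·P_x + 2·P_y), y* = 2·M/(4·P_x + 2·P_y).
Here 4·5 + 2·11 = 42, giving x* = 4.381.
At M' = 92: x* = 8.7619. Change: 8.7619 − 4.381 = 4.381.

Δx* = 4.381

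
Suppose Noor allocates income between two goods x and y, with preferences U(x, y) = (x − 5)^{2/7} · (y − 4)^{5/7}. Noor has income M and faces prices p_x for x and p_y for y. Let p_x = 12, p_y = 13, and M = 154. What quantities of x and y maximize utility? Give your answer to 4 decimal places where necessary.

Let x' = x−5, y' = y−4. MRS = (2/5)·y'/x' = p_x/p_y.
Substituting into the budget: x* = 5 + 2/7·(M − 5·p_x − 4·p_y)/p_x, and y* = 4 + 5/7·(…)/p_y.
Discretionary income = 154 − 5·12 − 4·13 = 42; x* = 5 + 2/7·42/12 = 6; y* = 4 + 5/7·42/13 = 6.3077.

x* = 6, y* = 6.3077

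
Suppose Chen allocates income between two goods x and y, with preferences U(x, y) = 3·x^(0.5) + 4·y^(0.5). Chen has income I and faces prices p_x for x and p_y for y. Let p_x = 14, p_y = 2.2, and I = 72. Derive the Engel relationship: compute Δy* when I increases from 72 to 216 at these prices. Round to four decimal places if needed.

Δy* = 60.1387

From the CES first-order condition, (3/4)·(y/x)^(0.5) = p_x/p_y.
Hence y/x = ((4/3)·p_x/p_y)^(1/(0.5)), i.e. raised to the 2 power.
With the ratio pinned down, the budget gives x* = I/(p_x + p_y·(y/x)) and y* = (y/x)·x*.
Numerically y/x = 71.992654, so x* = 72/(14 + 2.2·71.992654) = 0.4177 and y* = 71.992654·0.4177 = 30.0694.
At I' = 216: y* = 90.2081. Change: 90.2081 − 30.0694 = 60.1387.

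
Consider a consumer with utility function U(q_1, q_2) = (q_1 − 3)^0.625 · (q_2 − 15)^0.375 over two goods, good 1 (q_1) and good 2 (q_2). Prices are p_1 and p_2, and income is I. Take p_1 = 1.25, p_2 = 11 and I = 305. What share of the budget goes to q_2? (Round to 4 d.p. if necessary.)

share on q_2 = 0.7085

After buying the subsistence bundle (3, 15), a share 0.625 of the remaining income goes to q_1: q_1* = 3 + 0.625·(I − 3p_1 − 15p_2)/p_1.
Discretionary income = 305 − 3·1.25 − 15·11 = 136.25; q_1* = 3 + 0.625·136.25/1.25 = 71.125; q_2* = 15 + 0.375·136.25/11 = 19.6449.
Expenditure on q_2: 11·19.6449 = 216.0938; share = 0.7085.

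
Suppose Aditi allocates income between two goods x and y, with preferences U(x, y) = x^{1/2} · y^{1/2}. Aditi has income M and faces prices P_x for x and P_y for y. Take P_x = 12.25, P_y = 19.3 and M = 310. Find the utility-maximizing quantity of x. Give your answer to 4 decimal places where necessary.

The MRS is y/x. Set MRS = P_x/P_y.
Rearranging, P_y·y = P_x·x. Substituting into the budget gives P_x·x·(1 + 1) = M.
Demand: x*(P_x,P_y,M) = 0.5·M/P_x and y* = 0.5·M/P_y.
At P_x=12.25, P_y=19.3, M=310: x* = 0.5·310/12.25 = 12.6531.

x* = 12.6531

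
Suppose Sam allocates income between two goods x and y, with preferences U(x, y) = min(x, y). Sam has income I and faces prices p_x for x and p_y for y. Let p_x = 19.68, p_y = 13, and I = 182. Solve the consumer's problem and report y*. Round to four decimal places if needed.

Leontief preferences: the optimum is at the kink where x/1 = y/1, i.e. y = x.
Budget: p_x·x + p_y·x = I, so (p_x + p_y)·x = I.
Demand: x*(p_x,p_y,I) = I/(p_x + p_y), y* = I/(p_x + p_y).
Here 19.68 + 13 = 32.68, giving y* = 5.5692.

y* = 5.5692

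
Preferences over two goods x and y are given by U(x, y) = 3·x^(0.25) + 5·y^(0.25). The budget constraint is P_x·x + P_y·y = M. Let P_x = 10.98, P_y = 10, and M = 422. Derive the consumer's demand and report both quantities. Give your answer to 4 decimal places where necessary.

Numerically y/x = 2.238385, so x* = 422/(10.98 + 10·2.238385) = 12.6484 and y* = 2.238385·12.6484 = 28.312.

x* = 12.6484, y* = 28.312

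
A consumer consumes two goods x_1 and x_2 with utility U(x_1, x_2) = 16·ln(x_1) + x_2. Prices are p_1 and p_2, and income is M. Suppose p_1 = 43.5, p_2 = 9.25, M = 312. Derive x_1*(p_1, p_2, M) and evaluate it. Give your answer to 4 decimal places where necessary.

Set MRS = p_1/p_2: (16/x_1)/1 = p_1/p_2.
So x_1*(p_1,p_2) = 16·p_2/p_1, independent of income; and x_2* = (M − 16·p_2)/p_2.
At the given prices: x_1* = 16·9.25/43.5 = 3.4023.

x_1* = 3.4023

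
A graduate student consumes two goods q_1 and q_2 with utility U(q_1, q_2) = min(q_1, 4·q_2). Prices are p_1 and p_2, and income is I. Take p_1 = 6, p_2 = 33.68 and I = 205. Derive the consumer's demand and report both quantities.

q_1* = 14.2164, q_2* = 3.5541

Leontief preferences: the optimum is at the kink where q_1/4 = q_2/1, i.e. q_2 = (1/4)·q_1.
Budget: p_1·q_1 + p_2·(1/4)·q_1 = I, so (4·p_1 + p_2)·q_1 = 4·I.
Demand: q_1*(p_1,p_2,I) = 4·I/(4·p_1 + p_2), q_2* = I/(4·p_1 + p_2).
Here 4·6 + 33.68 = 57.68, giving q_1* = 14.2164 and q_2* = 3.5541.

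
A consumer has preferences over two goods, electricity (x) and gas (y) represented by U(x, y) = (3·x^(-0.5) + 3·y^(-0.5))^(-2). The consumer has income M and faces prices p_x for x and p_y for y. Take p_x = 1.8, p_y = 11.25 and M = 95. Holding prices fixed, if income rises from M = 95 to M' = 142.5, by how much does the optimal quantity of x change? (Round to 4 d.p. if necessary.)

MRS = MU_x/MU_y = (y/x)^(1.5). Set equal to p_x/p_y.
Hence y/x = (p_x/p_y)^(1/(1.5)), i.e. raised to the 2/3 power.
Substitute y = (y/x)·x into the budget: x* = M/(p_x + p_y·(y/x)).
Numerically y/x = 0.294723, so x* = 95/(1.8 + 11.25·0.294723) = 18.5705.
At M' = 142.5: x* = 27.8558. Change: 27.8558 − 18.5705 = 9.2853.

Δx* = 9.2853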